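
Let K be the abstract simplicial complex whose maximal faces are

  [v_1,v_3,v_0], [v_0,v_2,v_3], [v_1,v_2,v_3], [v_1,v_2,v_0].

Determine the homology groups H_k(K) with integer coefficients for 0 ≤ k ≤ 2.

H_0 = Z,  H_1 = 0,  H_2 = Z.

Order the vertices as v_0 < v_1 < v_2 < v_3. Listing each simplex with vertices in this order, K has dimension 2 with simplices:

  0-simplices (4): [v_0], [v_1], [v_2], [v_3]
  1-simplices (6): [v_0,v_1], [v_0,v_2], [v_0,v_3], [v_1,v_2], [v_1,v_3], [v_2,v_3]
  2-simplices (4): [v_0,v_1,v_2], [v_0,v_1,v_3], [v_0,v_2,v_3], [v_1,v_2,v_3]

so the chain groups are C_0 ≅ Z^4, C_1 ≅ Z^6, C_2 ≅ Z^4.

∂_1: C_1 → C_0 is given by ∂[p,q] = [q] − [p]. For instance
  ∂[v_0,v_1] = [v_1] − [v_0].
As a 4×6 matrix over Z this has rank 3, with invariant factors (1,1,1).

The boundary map ∂_2: C_2 → C_1 acts by ∂[p,q,r] = [q,r] − [p,r] + [p,q]. For instance
  ∂[v_0,v_1,v_3] = [v_1,v_3] − [v_0,v_3] + [v_0,v_1],
  ∂[v_1,v_2,v_3] = [v_2,v_3] − [v_1,v_3] + [v_1,v_2].
As a 6×4 matrix over Z this has rank 3, with invariant factors (1,1,1).

Computing H_k = (kernel of ∂_k) / (image of ∂_{k+1}):

  H_0: rank C_0 − rank ∂_1 = 4 − 3 = 1, and the invariant factors of ∂_1 are all 1, so H_0 ≅ Z.
  H_1: rank ker ∂_1 − rank ∂_2 = (6 − 3) − 3 = 0, and the invariant factors of ∂_2 are all 1, so H_1 ≅ 0.
  H_2: rank ker ∂_2 − rank ∂_3 = (4 − 3) − 0 = 1, and there is no ∂_3, so H_2 ≅ Z.

(K is a triangulation of the 2-sphere S^2.)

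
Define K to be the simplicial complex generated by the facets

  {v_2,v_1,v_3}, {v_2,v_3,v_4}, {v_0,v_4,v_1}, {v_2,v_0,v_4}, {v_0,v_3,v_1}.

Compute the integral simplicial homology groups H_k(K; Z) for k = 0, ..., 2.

H_0 ≅ Z,  H_1 ≅ Z,  H_2 = 0.

Fix the vertex order v_0 < v_1 < v_2 < v_3 < v_4 and write every simplex with vertices in increasing order. Then dim K = 2 and the simplices of K are:

  0-simplices (5): [v_0], [v_1], [v_2], [v_3], [v_4]
  1-simplices (10): [v_0,v_1], [v_0,v_2], [v_0,v_3], [v_0,v_4], [v_1,v_2], [v_1,v_3], [v_1,v_4], [v_2,v_3], [v_2,v_4], [v_3,v_4]
  2-simplices (5): [v_0,v_1,v_3], [v_0,v_1,v_4], [v_0,v_2,v_4], [v_1,v_2,v_3], [v_2,v_3,v_4]

so the chain groups are C_0 ≅ Z^5, C_1 ≅ Z^10, C_2 ≅ Z^5.

∂_1: C_1 → C_0 is given by ∂[p,q] = [q] − [p]. For instance
  ∂[v_0,v_1] = [v_1] − [v_0].
The 5×10 boundary matrix has rank 4 and Smith normal form diag(1,1,1,1).

The boundary map ∂_2: C_2 → C_1 maps a triangle to the signed sum of its edges. For instance
  ∂[v_2,v_3,v_4] = [v_3,v_4] − [v_2,v_4] + [v_2,v_3],
  ∂[v_0,v_2,v_4] = [v_2,v_4] − [v_0,v_4] + [v_0,v_2].
The resulting 10×5 matrix has rank 5, and its Smith normal form has invariant factors (1,1,1,1,1).

From H_k ≅ ker(∂_k) / im(∂_{k+1}) we obtain:

  H_0: rank C_0 − rank ∂_1 = 5 − 4 = 1, and the invariant factors of ∂_1 are all 1, so H_0 ≅ Z.
  H_1: rank ker ∂_1 − rank ∂_2 = (10 − 4) − 5 = 1, and the invariant factors of ∂_2 are all 1, so H_1 ≅ Z.
  H_2: rank ker ∂_2 − rank ∂_3 = (5 − 5) − 0 = 0, and there is no ∂_3, so H_2 ≅ 0.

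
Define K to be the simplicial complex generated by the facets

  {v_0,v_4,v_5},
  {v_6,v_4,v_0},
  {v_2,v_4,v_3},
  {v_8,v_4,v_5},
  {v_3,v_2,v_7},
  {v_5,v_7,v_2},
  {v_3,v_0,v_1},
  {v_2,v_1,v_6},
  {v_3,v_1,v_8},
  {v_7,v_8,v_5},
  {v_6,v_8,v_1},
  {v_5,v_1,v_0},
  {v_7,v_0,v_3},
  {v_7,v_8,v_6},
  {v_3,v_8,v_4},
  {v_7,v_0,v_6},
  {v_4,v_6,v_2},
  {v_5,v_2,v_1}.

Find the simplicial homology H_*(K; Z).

Order the vertices as v_0 < v_1 < v_2 < v_3 < v_4 < v_5 < v_6 < v_7 < v_8. Listing each simplex with vertices in this order, K has dimension 2 with simplices:

  0-simplices (9): [v_0], [v_1], [v_2], [v_3], [v_4], [v_5], [v_6], [v_7], [v_8]
  1-simplices (27): (27 of them)
  2-simplices (18): (18 of them)

giving chain groups C_0 ≅ Z^9, C_1 ≅ Z^27, C_2 ≅ Z^18.

The boundary map ∂_1: C_1 → C_0 sends each edge [p,q] (with p < q) to q − p. For instance
  ∂[v_1,v_5] = [v_5] − [v_1].
The 9×27 boundary matrix has rank 8 and Smith normal form diag(1,1,1,1,1,1,1,1).

The boundary map ∂_2: C_2 → C_1 sends each 2-simplex [p,q,r] to [q,r] − [p,r] + [p,q]. For instance
  ∂[v_4,v_5,v_8] = [v_5,v_8] − [v_4,v_8] + [v_4,v_5],
  ∂[v_1,v_3,v_8] = [v_3,v_8] − [v_1,v_8] + [v_1,v_3].
This gives a 27×18 integer matrix of rank 17; reducing to Smith normal form yields diagonal entries (1,1,1,1,1,1,1,1,1,1,1,1,1,1,1,1,1).

Now H_k = ker ∂_k / im ∂_{k+1}, so:

  H_0: rank C_0 − rank ∂_1 = 9 − 8 = 1, and the invariant factors of ∂_1 are all 1, so H_0 = Z.
  H_1: rank ker ∂_1 − rank ∂_2 = (27 − 8) − 17 = 2, and the invariant factors of ∂_2 are all 1, so H_1 = Z^2.
  H_2: rank ker ∂_2 − rank ∂_3 = (18 − 17) − 0 = 1, and there is no ∂_3, so H_2 = Z.

As a check, the Euler characteristic is 9 − 27 + 18 = 0, which agrees with 1 − 2 + 1 = 0.
(K is a triangulation of the torus T^2.)

H_0 ≅ Z,  H_1 ≅ Z^2,  H_2 ≅ Z.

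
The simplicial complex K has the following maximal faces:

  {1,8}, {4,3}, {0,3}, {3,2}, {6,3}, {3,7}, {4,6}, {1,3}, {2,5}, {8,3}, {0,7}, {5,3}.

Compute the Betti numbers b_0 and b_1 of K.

Take the total order 0 < 1 < 2 < 3 < 4 < 5 < 6 < 7 < 8 on the vertex set. Then K (dimension 1) consists of the simplices:

  0-simplices (9): [0], [1], [2], [3], [4], [5], [6], [7], [8]
  1-simplices (12): [0,3], [0,7], [1,3], [1,8], [2,3], [2,5], [3,4], [3,5], [3,6], [3,7], [3,8], [4,6]

Hence C_0 ≅ Z^9, C_1 ≅ Z^12.

The boundary map ∂_1: C_1 → C_0 is given by ∂[p,q] = [q] − [p]. For instance
  ∂[0,7] = [7] − [0].
As a 9×12 matrix over Z this has rank 8, with invariant factors (1,1,1,1,1,1,1,1).

Now H_k = ker ∂_k / im ∂_{k+1}, so:

  H_0: rank C_0 − rank ∂_1 = 9 − 8 = 1, and the invariant factors of ∂_1 are all 1, so H_0 = Z.
  H_1: rank ker ∂_1 − rank ∂_2 = (12 − 8) − 0 = 4, and there is no ∂_2, so H_1 = Z^4.

As a check, the Euler characteristic is 9 − 12 = -3, which agrees with 1 − 4 = -3.
(K is a triangulation of a wedge of 4 circles.)

Hence the Betti numbers are b_0 = 1, b_1 = 4.

b_0 = 1, b_1 = 4.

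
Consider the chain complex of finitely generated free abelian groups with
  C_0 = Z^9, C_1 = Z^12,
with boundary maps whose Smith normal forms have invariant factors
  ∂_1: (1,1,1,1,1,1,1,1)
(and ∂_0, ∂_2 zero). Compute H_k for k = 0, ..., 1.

H_0 ≅ Z,  H_1 ≅ Z^4.

H_0: b_0 = 9 − 0 − 8 = 1; torsion from ∂_1 factors > 1: none. So H_0 ≅ Z.
H_1: b_1 = 12 − 8 − 0 = 4; torsion from ∂_2 factors > 1: none. So H_1 ≅ Z^4.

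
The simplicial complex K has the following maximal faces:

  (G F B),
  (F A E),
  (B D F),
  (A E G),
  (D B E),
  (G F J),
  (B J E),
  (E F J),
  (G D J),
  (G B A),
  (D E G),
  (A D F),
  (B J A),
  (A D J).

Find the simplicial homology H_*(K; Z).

H_0 = Z,  H_1 = Z^2,  H_2 = Z.

Fix the vertex order A < B < D < E < F < G < J and write every simplex with vertices in increasing order. Then dim K = 2 and the simplices of K are:

  0-simplices (7): A, B, D, E, F, G, J
  1-simplices (21): AB, AD, AE, AF, AG, AJ, BD, BE, BF, BG, BJ, DE, DF, DG, DJ, EF, EG, EJ, FG, FJ, GJ
  2-simplices (14): ABG, ABJ, ADF, ADJ, AEF, AEG, BDE, BDF, BEJ, BFG, DEG, DGJ, EFJ, FGJ

Hence C_0 ≅ Z^7, C_1 ≅ Z^21, C_2 ≅ Z^14.

∂_1: C_1 → C_0 sends each edge [p,q] (with p < q) to q − p. For instance
  ∂FG = G − F.
This gives a 7×21 integer matrix of rank 6; reducing to Smith normal form yields diagonal entries (1,1,1,1,1,1).

∂_2: C_2 → C_1 sends each 2-simplex [p,q,r] to [q,r] − [p,r] + [p,q]. For instance
  ∂ABG = BG − AG + AB,
  ∂BEJ = EJ − BJ + BE.
This gives a 21×14 integer matrix of rank 13; reducing to Smith normal form yields diagonal entries (1,1,1,1,1,1,1,1,1,1,1,1,1).

Computing H_k = (kernel of ∂_k) / (image of ∂_{k+1}):

  H_0: rank C_0 − rank ∂_1 = 7 − 6 = 1, and the invariant factors of ∂_1 are all 1, so H_0 ≅ Z.
  H_1: rank ker ∂_1 − rank ∂_2 = (21 − 6) − 13 = 2, and the invariant factors of ∂_2 are all 1, so H_1 ≅ Z^2.
  H_2: rank ker ∂_2 − rank ∂_3 = (14 − 13) − 0 = 1, and there is no ∂_3, so H_2 ≅ Z.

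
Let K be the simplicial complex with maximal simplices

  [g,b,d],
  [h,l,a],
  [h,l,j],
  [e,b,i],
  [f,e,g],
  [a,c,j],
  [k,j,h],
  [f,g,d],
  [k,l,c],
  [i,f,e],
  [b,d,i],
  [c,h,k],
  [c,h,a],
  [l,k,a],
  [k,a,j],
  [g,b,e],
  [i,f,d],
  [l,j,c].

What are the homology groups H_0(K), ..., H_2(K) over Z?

K has 12 vertices, 27 edges, 18 triangles.
rank ∂_0 = 0, rank ∂_1 = 10 ⇒ b_0 = 12 − 0 − 10 = 2; all invariant factors of ∂_1 are 1 so no torsion. So H_0 ≅ Z^2.
rank ∂_1 = 10, rank ∂_2 = 17 ⇒ b_1 = 27 − 10 − 17 = 0; ∂_2 has invariant factor(s) [2] giving torsion. So H_1 ≅ Z/2.
rank ∂_2 = 17, rank ∂_3 = 0 ⇒ b_2 = 18 − 17 − 0 = 1. So H_2 ≅ Z.

H_0 ≅ Z^2,  H_1 ≅ Z/2,  H_2 ≅ Z.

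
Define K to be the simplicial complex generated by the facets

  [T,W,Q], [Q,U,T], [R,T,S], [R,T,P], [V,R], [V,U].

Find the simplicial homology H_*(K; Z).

H_0 = Z,  H_1 = Z,  H_2 = 0.

Order the vertices as P < Q < R < S < T < U < V < W. Listing each simplex with vertices in this order, K has dimension 2 with simplices:

  0-simplices (8): P, Q, R, S, T, U, V, W
  1-simplices (12): PR, PT, QT, QU, QW, RS, RT, RV, ST, TU, TW, UV
  2-simplices (4): PRT, QTU, QTW, RST

Hence C_0 ≅ Z^8, C_1 ≅ Z^12, C_2 ≅ Z^4.

Boundary ∂_1: C_1 → C_0 maps an edge to its endpoints' difference, ∂[p,q] = q − p. For instance
  ∂RT = T − R.
The 8×12 boundary matrix has rank 7 and Smith normal form diag(1,1,1,1,1,1,1).

∂_2: C_2 → C_1 acts by ∂[p,q,r] = [q,r] − [p,r] + [p,q]. For instance
  ∂QTU = TU − QU + QT,
  ∂RST = ST − RT + RS.
As a 12×4 matrix over Z this has rank 4, with invariant factors (1,1,1,1).

Computing H_k = (kernel of ∂_k) / (image of ∂_{k+1}):

  H_0: rank C_0 − rank ∂_1 = 8 − 7 = 1, and the invariant factors of ∂_1 are all 1, so H_0 ≅ Z.
  H_1: rank ker ∂_1 − rank ∂_2 = (12 − 7) − 4 = 1, and the invariant factors of ∂_2 are all 1, so H_1 ≅ Z.
  H_2: rank ker ∂_2 − rank ∂_3 = (4 − 4) − 0 = 0, and there is no ∂_3, so H_2 ≅ 0.

As a check, the Euler characteristic is 8 − 12 + 4 = 0, which agrees with 1 − 1 + 0 = 0.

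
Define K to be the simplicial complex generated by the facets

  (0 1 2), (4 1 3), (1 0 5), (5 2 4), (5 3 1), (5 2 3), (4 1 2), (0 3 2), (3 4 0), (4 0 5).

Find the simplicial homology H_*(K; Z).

Take the total order 0 < 1 < 2 < 3 < 4 < 5 on the vertex set. Then K (dimension 2) consists of the simplices:

  0-simplices (6): [0], [1], [2], [3], [4], [5]
  1-simplices (15): [0,1], [0,2], [0,3], [0,4], [0,5], [1,2], [1,3], [1,4], [1,5], [2,3], [2,4], [2,5], [3,4], [3,5], [4,5]
  2-simplices (10): [0,1,2], [0,1,5], [0,2,3], [0,3,4], [0,4,5], [1,2,4], [1,3,4], [1,3,5], [2,3,5], [2,4,5]

so the chain groups are C_0 ≅ Z^6, C_1 ≅ Z^15, C_2 ≅ Z^10.

The boundary map ∂_1: C_1 → C_0 is given by ∂[p,q] = [q] − [p].
As a 6×15 matrix over Z this has rank 5, with invariant factors (1,1,1,1,1).

∂_2: C_2 → C_1 maps a triangle to the signed sum of its edges. For instance
  ∂[0,3,4] = [3,4] − [0,4] + [0,3],
  ∂[1,3,4] = [3,4] − [1,4] + [1,3].
As a 15×10 matrix over Z this has rank 10, with invariant factors (1,1,1,1,1,1,1,1,1,2).

From H_k ≅ ker(∂_k) / im(∂_{k+1}) we obtain:

  H_0: rank C_0 − rank ∂_1 = 6 − 5 = 1, and the invariant factors of ∂_1 are all 1, so H_0 ≅ Z.
  H_1: rank ker ∂_1 − rank ∂_2 = (15 − 5) − 10 = 0, and ∂_2 has invariant factor 2 > 1, so H_1 ≅ Z/2.
  H_2: rank ker ∂_2 − rank ∂_3 = (10 − 10) − 0 = 0, and there is no ∂_3, so H_2 ≅ 0.

(K is a triangulation of the real projective plane RP^2.)

H_0 = Z,  H_1 = Z/2,  H_2 = 0.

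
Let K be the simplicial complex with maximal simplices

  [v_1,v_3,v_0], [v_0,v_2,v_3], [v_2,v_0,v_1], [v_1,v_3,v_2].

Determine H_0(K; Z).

H_0 ≅ Z.

We work with the vertex ordering v_0 < v_1 < v_2 < v_3. The simplices of K, each written with vertices in increasing order, are:

  0-simplices (4): [v_0], [v_1], [v_2], [v_3]
  1-simplices (6): [v_0,v_1], [v_0,v_2], [v_0,v_3], [v_1,v_2], [v_1,v_3], [v_2,v_3]
  2-simplices (4): [v_0,v_1,v_2], [v_0,v_1,v_3], [v_0,v_2,v_3], [v_1,v_2,v_3]

giving chain groups C_0 ≅ Z^4, C_1 ≅ Z^6, C_2 ≅ Z^4.

Boundary ∂_1: C_1 → C_0 sends each edge [p,q] (with p < q) to q − p. For instance
  ∂[v_1,v_2] = [v_2] − [v_1].
The resulting 4×6 matrix has rank 3, and its Smith normal form has invariant factors (1,1,1).

Boundary ∂_2: C_2 → C_1 maps a triangle to the signed sum of its edges. For instance
  ∂[v_0,v_1,v_2] = [v_1,v_2] − [v_0,v_2] + [v_0,v_1],
  ∂[v_0,v_2,v_3] = [v_2,v_3] − [v_0,v_3] + [v_0,v_2].
This gives a 6×4 integer matrix of rank 3; reducing to Smith normal form yields diagonal entries (1,1,1).

Reading off H_k = ker ∂_k / im ∂_{k+1}:

  H_0: rank C_0 − rank ∂_1 = 4 − 3 = 1, and the invariant factors of ∂_1 are all 1, so H_0 = Z.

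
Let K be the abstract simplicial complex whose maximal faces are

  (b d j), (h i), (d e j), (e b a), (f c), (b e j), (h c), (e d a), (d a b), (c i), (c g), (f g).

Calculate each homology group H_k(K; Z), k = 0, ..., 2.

Order the vertices as a < b < c < d < e < f < g < h < i < j. Listing each simplex with vertices in this order, K has dimension 2 with simplices:

  0-simplices (10): a, b, c, d, e, f, g, h, i, j
  1-simplices (15): ab, ad, ae, bd, be, bj, cf, cg, ch, ci, de, dj, ej, fg, hi
  2-simplices (6): abd, abe, ade, bdj, bej, dej

giving chain groups C_0 ≅ Z^10, C_1 ≅ Z^15, C_2 ≅ Z^6.

The boundary map ∂_1: C_1 → C_0 maps an edge to its endpoints' difference, ∂[p,q] = q − p. For instance
  ∂ch = h − c.
The 10×15 boundary matrix has rank 8 and Smith normal form diag(1,1,1,1,1,1,1,1).

Boundary ∂_2: C_2 → C_1 acts by ∂[p,q,r] = [q,r] − [p,r] + [p,q]. For instance
  ∂abe = be − ae + ab,
  ∂dej = ej − dj + de.
The 15×6 boundary matrix has rank 5 and Smith normal form diag(1,1,1,1,1).

Reading off H_k = ker ∂_k / im ∂_{k+1}:

  H_0: rank C_0 − rank ∂_1 = 10 − 8 = 2, and the invariant factors of ∂_1 are all 1, so H_0 = Z^2.
  H_1: rank ker ∂_1 − rank ∂_2 = (15 − 8) − 5 = 2, and the invariant factors of ∂_2 are all 1, so H_1 = Z^2.
  H_2: rank ker ∂_2 − rank ∂_3 = (6 − 5) − 0 = 1, and there is no ∂_3, so H_2 = Z.

(K is a triangulation of the disjoint union of a wedge of 2 circles and the 2-sphere S^2.)

H_0 ≅ Z^2,  H_1 ≅ Z^2,  H_2 ≅ Z.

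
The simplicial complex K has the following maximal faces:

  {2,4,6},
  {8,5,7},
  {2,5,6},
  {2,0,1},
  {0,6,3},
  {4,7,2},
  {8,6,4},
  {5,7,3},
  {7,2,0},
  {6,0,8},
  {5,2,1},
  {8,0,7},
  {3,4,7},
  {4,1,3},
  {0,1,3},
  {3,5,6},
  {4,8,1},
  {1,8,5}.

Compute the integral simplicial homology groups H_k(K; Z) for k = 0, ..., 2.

We work with the vertex ordering 0 < 1 < 2 < 3 < 4 < 5 < 6 < 7 < 8. The simplices of K, each written with vertices in increasing order, are:

  0-simplices (9): [0], [1], [2], [3], [4], [5], [6], [7], [8]
  1-simplices (27): (27 of them)
  2-simplices (18): [0,1,2], [0,1,3], [0,2,7], [0,3,6], [0,6,8], [0,7,8], [1,2,5], [1,3,4], [1,4,8], [1,5,8], [2,4,6], [2,4,7], [2,5,6], [3,4,7], [3,5,6], [3,5,7], [4,6,8], [5,7,8]

Hence C_0 ≅ Z^9, C_1 ≅ Z^27, C_2 ≅ Z^18.

∂_1: C_1 → C_0 sends each edge [p,q] (with p < q) to q − p.
The 9×27 boundary matrix has rank 8 and Smith normal form diag(1,1,1,1,1,1,1,1).

∂_2: C_2 → C_1 acts by ∂[p,q,r] = [q,r] − [p,r] + [p,q]. For instance
  ∂[5,7,8] = [7,8] − [5,8] + [5,7],
  ∂[0,2,7] = [2,7] − [0,7] + [0,2].
As a 27×18 matrix over Z this has rank 17, with invariant factors (1,1,1,1,1,1,1,1,1,1,1,1,1,1,1,1,1).

From H_k ≅ ker(∂_k) / im(∂_{k+1}) we obtain:

  H_0: rank C_0 − rank ∂_1 = 9 − 8 = 1, and the invariant factors of ∂_1 are all 1, so H_0 = Z.
  H_1: rank ker ∂_1 − rank ∂_2 = (27 − 8) − 17 = 2, and the invariant factors of ∂_2 are all 1, so H_1 = Z^2.
  H_2: rank ker ∂_2 − rank ∂_3 = (18 − 17) − 0 = 1, and there is no ∂_3, so H_2 = Z.

(K is a triangulation of the torus T^2.)

H_0 = Z,  H_1 = Z^2,  H_2 = Z.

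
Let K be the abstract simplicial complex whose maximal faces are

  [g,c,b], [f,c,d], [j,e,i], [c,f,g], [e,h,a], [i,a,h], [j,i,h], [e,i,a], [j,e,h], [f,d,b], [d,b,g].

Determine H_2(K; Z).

H_2 = Z.

Fix the vertex order a < b < c < d < e < f < g < h < i < j and write every simplex with vertices in increasing order. Then dim K = 2 and the simplices of K are:

  0-simplices (10): a, b, c, d, e, f, g, h, i, j
  1-simplices (19): ae, ah, ai, bc, bd, bf, bg, cd, cf, cg, df, dg, eh, ei, ej, fg, hi, hj, ij
  2-simplices (11): aeh, aei, ahi, bcg, bdf, bdg, cdf, cfg, ehj, eij, hij

so the chain groups are C_0 ≅ Z^10, C_1 ≅ Z^19, C_2 ≅ Z^11.

∂_1: C_1 → C_0 maps an edge to its endpoints' difference, ∂[p,q] = q − p. For instance
  ∂bf = f − b.
As a 10×19 matrix over Z this has rank 8, with invariant factors (1,1,1,1,1,1,1,1).

The boundary map ∂_2: C_2 → C_1 acts by ∂[p,q,r] = [q,r] − [p,r] + [p,q]. For instance
  ∂ahi = hi − ai + ah,
  ∂bdf = df − bf + bd.
This gives a 19×11 integer matrix of rank 10; reducing to Smith normal form yields diagonal entries (1,1,1,1,1,1,1,1,1,1).

From H_k ≅ ker(∂_k) / im(∂_{k+1}) we obtain:

  H_2: rank ker ∂_2 − rank ∂_3 = (11 − 10) − 0 = 1, and there is no ∂_3, so H_2 ≅ Z.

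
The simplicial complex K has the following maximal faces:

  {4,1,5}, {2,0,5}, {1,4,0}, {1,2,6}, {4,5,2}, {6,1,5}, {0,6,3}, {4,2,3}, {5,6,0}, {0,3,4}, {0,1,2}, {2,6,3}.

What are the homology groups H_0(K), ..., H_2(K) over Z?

K has 7 vertices, 18 edges, 12 triangles.
rank ∂_0 = 0, rank ∂_1 = 6 ⇒ b_0 = 7 − 0 − 6 = 1; all invariant factors of ∂_1 are 1 so no torsion. So H_0 = Z.
rank ∂_1 = 6, rank ∂_2 = 12 ⇒ b_1 = 18 − 6 − 12 = 0; ∂_2 has invariant factor(s) [2] giving torsion. So H_1 = Z/2.
rank ∂_2 = 12, rank ∂_3 = 0 ⇒ b_2 = 12 − 12 − 0 = 0. So H_2 = 0.

H_0 ≅ Z,  H_1 ≅ Z/2,  H_2 = 0.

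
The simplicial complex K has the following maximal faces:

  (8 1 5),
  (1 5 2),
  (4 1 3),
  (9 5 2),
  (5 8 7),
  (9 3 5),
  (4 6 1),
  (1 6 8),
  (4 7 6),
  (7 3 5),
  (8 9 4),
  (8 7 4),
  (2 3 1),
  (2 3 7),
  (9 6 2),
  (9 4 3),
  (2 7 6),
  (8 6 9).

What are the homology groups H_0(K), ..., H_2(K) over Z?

Fix the vertex order 1 < 2 < 3 < 4 < 5 < 6 < 7 < 8 < 9 and write every simplex with vertices in increasing order. Then dim K = 2 and the simplices of K are:

  0-simplices (9): [1], [2], [3], [4], [5], [6], [7], [8], [9]
  1-simplices (27): (27 of them)
  2-simplices (18): [1,2,3], [1,2,5], [1,3,4], [1,4,6], [1,5,8], [1,6,8], [2,3,7], [2,5,9], [2,6,7], [2,6,9], [3,4,9], [3,5,7], [3,5,9], [4,6,7], [4,7,8], [4,8,9], [5,7,8], [6,8,9]

so the chain groups are C_0 ≅ Z^9, C_1 ≅ Z^27, C_2 ≅ Z^18.

The boundary map ∂_1: C_1 → C_0 sends each edge [p,q] (with p < q) to q − p.
The 9×27 boundary matrix has rank 8 and Smith normal form diag(1,1,1,1,1,1,1,1).

Boundary ∂_2: C_2 → C_1 maps a triangle to the signed sum of its edges. For instance
  ∂[4,6,7] = [6,7] − [4,7] + [4,6],
  ∂[2,6,9] = [6,9] − [2,9] + [2,6].
As a 27×18 matrix over Z this has rank 18, with invariant factors (1,1,1,1,1,1,1,1,1,1,1,1,1,1,1,1,1,2).

Now H_k = ker ∂_k / im ∂_{k+1}, so:

  H_0: rank C_0 − rank ∂_1 = 9 − 8 = 1, and the invariant factors of ∂_1 are all 1, so H_0 ≅ Z.
  H_1: rank ker ∂_1 − rank ∂_2 = (27 − 8) − 18 = 1, and ∂_2 has invariant factor 2 > 1, so H_1 ≅ Z ⊕ Z/2.
  H_2: rank ker ∂_2 − rank ∂_3 = (18 − 18) − 0 = 0, and there is no ∂_3, so H_2 ≅ 0.

H_0 = Z,  H_1 = Z ⊕ Z/2,  H_2 = 0.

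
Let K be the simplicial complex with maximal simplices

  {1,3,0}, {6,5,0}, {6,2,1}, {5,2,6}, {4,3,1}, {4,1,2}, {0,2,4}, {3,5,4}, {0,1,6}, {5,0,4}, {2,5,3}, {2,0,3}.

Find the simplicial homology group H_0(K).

We work with the vertex ordering 0 < 1 < 2 < 3 < 4 < 5 < 6. The simplices of K, each written with vertices in increasing order, are:

  0-simplices (7): [0], [1], [2], [3], [4], [5], [6]
  1-simplices (18): [0,1], [0,2], [0,3], [0,4], [0,5], [0,6], [1,2], [1,3], [1,4], [1,6], [2,3], [2,4], [2,5], [2,6], [3,4], [3,5], [4,5], [5,6]
  2-simplices (12): [0,1,3], [0,1,6], [0,2,3], [0,2,4], [0,4,5], [0,5,6], [1,2,4], [1,2,6], [1,3,4], [2,3,5], [2,5,6], [3,4,5]

giving chain groups C_0 ≅ Z^7, C_1 ≅ Z^18, C_2 ≅ Z^12.

Boundary ∂_1: C_1 → C_0 is given by ∂[p,q] = [q] − [p]. For instance
  ∂[2,4] = [4] − [2].
The resulting 7×18 matrix has rank 6, and its Smith normal form has invariant factors (1,1,1,1,1,1).

∂_2: C_2 → C_1 sends each 2-simplex [p,q,r] to [q,r] − [p,r] + [p,q]. For instance
  ∂[0,2,3] = [2,3] − [0,3] + [0,2],
  ∂[1,2,4] = [2,4] − [1,4] + [1,2].
As a 18×12 matrix over Z this has rank 12, with invariant factors (1,1,1,1,1,1,1,1,1,1,1,2).

Now H_k = ker ∂_k / im ∂_{k+1}, so:

  H_0: rank C_0 − rank ∂_1 = 7 − 6 = 1, and the invariant factors of ∂_1 are all 1, so H_0 ≅ Z.

H_0 = Z.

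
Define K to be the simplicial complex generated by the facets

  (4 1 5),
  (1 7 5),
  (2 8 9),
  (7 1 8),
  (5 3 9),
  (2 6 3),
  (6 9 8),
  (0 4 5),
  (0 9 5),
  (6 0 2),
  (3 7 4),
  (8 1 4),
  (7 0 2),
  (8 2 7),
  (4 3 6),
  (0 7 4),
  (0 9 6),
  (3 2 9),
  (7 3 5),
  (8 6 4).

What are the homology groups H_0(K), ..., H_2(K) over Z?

K has 10 vertices, 30 edges, 20 triangles.
rank ∂_0 = 0, rank ∂_1 = 9 ⇒ b_0 = 10 − 0 − 9 = 1; all invariant factors of ∂_1 are 1 so no torsion. So H_0 = Z.
rank ∂_1 = 9, rank ∂_2 = 20 ⇒ b_1 = 30 − 9 − 20 = 1; ∂_2 has invariant factor(s) [2] giving torsion. So H_1 = Z × Z/2.
rank ∂_2 = 20, rank ∂_3 = 0 ⇒ b_2 = 20 − 20 − 0 = 0. So H_2 = 0.

H_0 = Z,  H_1 = Z × Z/2,  H_2 = 0.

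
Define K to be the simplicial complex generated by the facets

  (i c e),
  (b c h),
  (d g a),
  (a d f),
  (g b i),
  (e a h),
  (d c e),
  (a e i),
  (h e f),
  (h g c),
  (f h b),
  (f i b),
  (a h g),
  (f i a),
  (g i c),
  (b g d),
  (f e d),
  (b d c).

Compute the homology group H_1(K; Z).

Take the total order a < b < c < d < e < f < g < h < i on the vertex set. Then K (dimension 2) consists of the simplices:

  0-simplices (9): a, b, c, d, e, f, g, h, i
  1-simplices (27): ad, ae, af, ag, ah, ai, bc, bd, bf, bg, bh, bi, cd, ce, cg, ch, ci, de, df, dg, ef, eh, ei, fh, fi, gh, gi
  2-simplices (18): adf, adg, aeh, aei, afi, agh, bcd, bch, bdg, bfh, bfi, bgi, cde, cei, cgh, cgi, def, efh

Hence C_0 ≅ Z^9, C_1 ≅ Z^27, C_2 ≅ Z^18.

∂_1: C_1 → C_0 maps an edge to its endpoints' difference, ∂[p,q] = q − p. For instance
  ∂ce = e − c.
This gives a 9×27 integer matrix of rank 8; reducing to Smith normal form yields diagonal entries (1,1,1,1,1,1,1,1).

∂_2: C_2 → C_1 acts by ∂[p,q,r] = [q,r] − [p,r] + [p,q]. For instance
  ∂def = ef − df + de,
  ∂bch = ch − bh + bc.
The resulting 27×18 matrix has rank 18, and its Smith normal form has invariant factors (1,1,1,1,1,1,1,1,1,1,1,1,1,1,1,1,1,2).

Reading off H_k = ker ∂_k / im ∂_{k+1}:

  H_1: rank ker ∂_1 − rank ∂_2 = (27 − 8) − 18 = 1, and ∂_2 has invariant factor 2 > 1, so H_1 ≅ Z ⊕ Z/2Z.

(K is a triangulation of the Klein bottle.)

H_1 ≅ Z ⊕ Z/2Z.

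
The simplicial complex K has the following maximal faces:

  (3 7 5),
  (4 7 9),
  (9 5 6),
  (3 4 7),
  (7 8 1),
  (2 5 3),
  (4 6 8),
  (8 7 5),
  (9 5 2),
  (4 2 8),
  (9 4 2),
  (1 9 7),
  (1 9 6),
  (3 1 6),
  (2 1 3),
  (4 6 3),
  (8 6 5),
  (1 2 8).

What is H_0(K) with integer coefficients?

H_0 = Z.

K has 9 vertices, 27 edges, 18 triangles.
rank ∂_0 = 0, rank ∂_1 = 8 ⇒ b_0 = 9 − 0 − 8 = 1; all invariant factors of ∂_1 are 1 so no torsion. So H_0 ≅ Z.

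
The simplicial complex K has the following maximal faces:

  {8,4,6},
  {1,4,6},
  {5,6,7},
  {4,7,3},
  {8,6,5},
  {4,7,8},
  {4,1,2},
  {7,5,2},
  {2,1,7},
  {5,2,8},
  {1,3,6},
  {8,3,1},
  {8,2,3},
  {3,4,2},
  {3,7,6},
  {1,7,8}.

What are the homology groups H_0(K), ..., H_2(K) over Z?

Order the vertices as 1 < 2 < 3 < 4 < 5 < 6 < 7 < 8. Listing each simplex with vertices in this order, K has dimension 2 with simplices:

  0-simplices (8): [1], [2], [3], [4], [5], [6], [7], [8]
  1-simplices (24): (24 of them)
  2-simplices (16): [1,2,4], [1,2,7], [1,3,6], [1,3,8], [1,4,6], [1,7,8], [2,3,4], [2,3,8], [2,5,7], [2,5,8], [3,4,7], [3,6,7], [4,6,8], [4,7,8], [5,6,7], [5,6,8]

Hence C_0 ≅ Z^8, C_1 ≅ Z^24, C_2 ≅ Z^16.

∂_1: C_1 → C_0 is given by ∂[p,q] = [q] − [p].
The 8×24 boundary matrix has rank 7 and Smith normal form diag(1,1,1,1,1,1,1).

Boundary ∂_2: C_2 → C_1 maps a triangle to the signed sum of its edges. For instance
  ∂[1,3,6] = [3,6] − [1,6] + [1,3],
  ∂[5,6,7] = [6,7] − [5,7] + [5,6].
The 24×16 boundary matrix has rank 15 and Smith normal form diag(1,1,1,1,1,1,1,1,1,1,1,1,1,1,1).

From H_k ≅ ker(∂_k) / im(∂_{k+1}) we obtain:

  H_0: rank C_0 − rank ∂_1 = 8 − 7 = 1, and the invariant factors of ∂_1 are all 1, so H_0 ≅ Z.
  H_1: rank ker ∂_1 − rank ∂_2 = (24 − 7) − 15 = 2, and the invariant factors of ∂_2 are all 1, so H_1 ≅ Z^2.
  H_2: rank ker ∂_2 − rank ∂_3 = (16 − 15) − 0 = 1, and there is no ∂_3, so H_2 ≅ Z.

As a check, the Euler characteristic is 8 − 24 + 16 = 0, which agrees with 1 − 2 + 1 = 0.
(K is a triangulation of the torus T^2.)

H_0 = Z,  H_1 = Z^2,  H_2 = Z.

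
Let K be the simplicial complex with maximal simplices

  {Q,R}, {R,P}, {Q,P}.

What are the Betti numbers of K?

We work with the vertex ordering P < Q < R. The simplices of K, each written with vertices in increasing order, are:

  0-simplices (3): P, Q, R
  1-simplices (3): PQ, PR, QR

giving chain groups C_0 ≅ Z^3, C_1 ≅ Z^3.

The boundary map ∂_1: C_1 → C_0 sends each edge [p,q] (with p < q) to q − p. For instance
  ∂QR = R − Q.
As a 3×3 matrix over Z this has rank 2, with invariant factors (1,1).

Computing H_k = (kernel of ∂_k) / (image of ∂_{k+1}):

  H_0: rank C_0 − rank ∂_1 = 3 − 2 = 1, and the invariant factors of ∂_1 are all 1, so H_0 = Z.
  H_1: rank ker ∂_1 − rank ∂_2 = (3 − 2) − 0 = 1, and there is no ∂_2, so H_1 = Z.

Hence the Betti numbers are b_0 = 1, b_1 = 1.

b_0 = 1, b_1 = 1.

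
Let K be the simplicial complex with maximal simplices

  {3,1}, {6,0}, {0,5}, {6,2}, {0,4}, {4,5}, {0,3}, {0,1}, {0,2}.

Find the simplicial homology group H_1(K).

H_1 ≅ Z^3.

Fix the vertex order 0 < 1 < 2 < 3 < 4 < 5 < 6 and write every simplex with vertices in increasing order. Then dim K = 1 and the simplices of K are:

  0-simplices (7): [0], [1], [2], [3], [4], [5], [6]
  1-simplices (9): [0,1], [0,2], [0,3], [0,4], [0,5], [0,6], [1,3], [2,6], [4,5]

Hence C_0 ≅ Z^7, C_1 ≅ Z^9.

Boundary ∂_1: C_1 → C_0 maps an edge to its endpoints' difference, ∂[p,q] = q − p.
The resulting 7×9 matrix has rank 6, and its Smith normal form has invariant factors (1,1,1,1,1,1).

Now H_k = ker ∂_k / im ∂_{k+1}, so:

  H_1: rank ker ∂_1 − rank ∂_2 = (9 − 6) − 0 = 3, and there is no ∂_2, so H_1 = Z^3.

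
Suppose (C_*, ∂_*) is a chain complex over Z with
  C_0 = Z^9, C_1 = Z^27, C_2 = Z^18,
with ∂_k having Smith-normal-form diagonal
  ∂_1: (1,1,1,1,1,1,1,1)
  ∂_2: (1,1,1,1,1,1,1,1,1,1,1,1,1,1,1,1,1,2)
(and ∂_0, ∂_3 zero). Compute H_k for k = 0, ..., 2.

H_0: b_0 = 9 − 0 − 8 = 1; torsion from ∂_1 factors > 1: none. So H_0 = Z.
H_1: b_1 = 27 − 8 − 18 = 1; torsion from ∂_2 factors > 1: [2]. So H_1 = Z ⊕ Z/2.
H_2: b_2 = 18 − 18 − 0 = 0; torsion from ∂_3 factors > 1: none. So H_2 = 0.

H_0 = Z,  H_1 = Z ⊕ Z/2,  H_2 = 0.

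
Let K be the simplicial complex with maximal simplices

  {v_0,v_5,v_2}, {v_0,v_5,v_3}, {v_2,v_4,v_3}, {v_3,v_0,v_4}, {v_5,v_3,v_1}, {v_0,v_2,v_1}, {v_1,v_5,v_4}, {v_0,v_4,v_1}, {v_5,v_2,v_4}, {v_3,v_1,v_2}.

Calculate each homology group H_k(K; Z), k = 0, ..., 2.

H_0 = Z,  H_1 = Z/2Z,  H_2 = 0.

Take the total order v_0 < v_1 < v_2 < v_3 < v_4 < v_5 on the vertex set. Then K (dimension 2) consists of the simplices:

  0-simplices (6): [v_0], [v_1], [v_2], [v_3], [v_4], [v_5]
  1-simplices (15): (15 of them)
  2-simplices (10): [v_0,v_1,v_2], [v_0,v_1,v_4], [v_0,v_2,v_5], [v_0,v_3,v_4], [v_0,v_3,v_5], [v_1,v_2,v_3], [v_1,v_3,v_5], [v_1,v_4,v_5], [v_2,v_3,v_4], [v_2,v_4,v_5]

so the chain groups are C_0 ≅ Z^6, C_1 ≅ Z^15, C_2 ≅ Z^10.

The boundary map ∂_1: C_1 → C_0 sends each edge [p,q] (with p < q) to q − p.
The resulting 6×15 matrix has rank 5, and its Smith normal form has invariant factors (1,1,1,1,1).

The boundary map ∂_2: C_2 → C_1 sends each 2-simplex [p,q,r] to [q,r] − [p,r] + [p,q]. For instance
  ∂[v_0,v_3,v_5] = [v_3,v_5] − [v_0,v_5] + [v_0,v_3],
  ∂[v_0,v_2,v_5] = [v_2,v_5] − [v_0,v_5] + [v_0,v_2].
The 15×10 boundary matrix has rank 10 and Smith normal form diag(1,1,1,1,1,1,1,1,1,2).

Reading off H_k = ker ∂_k / im ∂_{k+1}:

  H_0: rank C_0 − rank ∂_1 = 6 − 5 = 1, and the invariant factors of ∂_1 are all 1, so H_0 ≅ Z.
  H_1: rank ker ∂_1 − rank ∂_2 = (15 − 5) − 10 = 0, and ∂_2 has invariant factor 2 > 1, so H_1 ≅ Z/2Z.
  H_2: rank ker ∂_2 − rank ∂_3 = (10 − 10) − 0 = 0, and there is no ∂_3, so H_2 ≅ 0.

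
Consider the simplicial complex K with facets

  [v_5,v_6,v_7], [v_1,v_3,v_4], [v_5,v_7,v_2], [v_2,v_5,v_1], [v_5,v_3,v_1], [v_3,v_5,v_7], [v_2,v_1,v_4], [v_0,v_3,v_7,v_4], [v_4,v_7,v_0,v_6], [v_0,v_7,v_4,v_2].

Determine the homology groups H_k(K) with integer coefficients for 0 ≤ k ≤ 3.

Take the total order v_0 < v_1 < v_2 < v_3 < v_4 < v_5 < v_6 < v_7 on the vertex set. Then K (dimension 3) consists of the simplices:

  0-simplices (8): [v_0], [v_1], [v_2], [v_3], [v_4], [v_5], [v_6], [v_7]
  1-simplices (20): (20 of them)
  2-simplices (17): (17 of them)
  3-simplices (3): [v_0,v_2,v_4,v_7], [v_0,v_3,v_4,v_7], [v_0,v_4,v_6,v_7]

Hence C_0 ≅ Z^8, C_1 ≅ Z^20, C_2 ≅ Z^17, C_3 ≅ Z^3.

The boundary map ∂_1: C_1 → C_0 sends each edge [p,q] (with p < q) to q − p. For instance
  ∂[v_0,v_4] = [v_4] − [v_0].
The 8×20 boundary matrix has rank 7 and Smith normal form diag(1,1,1,1,1,1,1).

∂_2: C_2 → C_1 acts by ∂[p,q,r] = [q,r] − [p,r] + [p,q]. For instance
  ∂[v_5,v_6,v_7] = [v_6,v_7] − [v_5,v_7] + [v_5,v_6],
  ∂[v_0,v_6,v_7] = [v_6,v_7] − [v_0,v_7] + [v_0,v_6].
This gives a 20×17 integer matrix of rank 13; reducing to Smith normal form yields diagonal entries (1,1,1,1,1,1,1,1,1,1,1,1,1).

The boundary map ∂_3: C_3 → C_2 sends each 3-simplex σ to the alternating sum Σ_i (−1)^i (σ with its i-th vertex removed). For instance
  ∂[v_0,v_4,v_6,v_7] = [v_4,v_6,v_7] − [v_0,v_6,v_7] + [v_0,v_4,v_7] − [v_0,v_4,v_6],
  ∂[v_0,v_3,v_4,v_7] = [v_3,v_4,v_7] − [v_0,v_4,v_7] + [v_0,v_3,v_7] − [v_0,v_3,v_4].
The resulting 17×3 matrix has rank 3, and its Smith normal form has invariant factors (1,1,1).

From H_k ≅ ker(∂_k) / im(∂_{k+1}) we obtain:

  H_0: rank C_0 − rank ∂_1 = 8 − 7 = 1, and the invariant factors of ∂_1 are all 1, so H_0 ≅ Z.
  H_1: rank ker ∂_1 − rank ∂_2 = (20 − 7) − 13 = 0, and the invariant factors of ∂_2 are all 1, so H_1 ≅ 0.
  H_2: rank ker ∂_2 − rank ∂_3 = (17 − 13) − 3 = 1, and the invariant factors of ∂_3 are all 1, so H_2 ≅ Z.
  H_3: rank ker ∂_3 − rank ∂_4 = (3 − 3) − 0 = 0, and there is no ∂_4, so H_3 ≅ 0.

As a check, the Euler characteristic is 8 − 20 + 17 − 3 = 2, which agrees with 1 − 0 + 1 − 0 = 2.

H_0 = Z,  H_1 = 0,  H_2 = Z,  H_3 = 0.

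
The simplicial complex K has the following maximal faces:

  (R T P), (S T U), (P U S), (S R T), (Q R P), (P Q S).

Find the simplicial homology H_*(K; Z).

Fix the vertex order P < Q < R < S < T < U and write every simplex with vertices in increasing order. Then dim K = 2 and the simplices of K are:

  0-simplices (6): P, Q, R, S, T, U
  1-simplices (12): PQ, PR, PS, PT, PU, QR, QS, RS, RT, ST, SU, TU
  2-simplices (6): PQR, PQS, PRT, PSU, RST, STU

giving chain groups C_0 ≅ Z^6, C_1 ≅ Z^12, C_2 ≅ Z^6.

∂_1: C_1 → C_0 is given by ∂[p,q] = [q] − [p].
The resulting 6×12 matrix has rank 5, and its Smith normal form has invariant factors (1,1,1,1,1).

The boundary map ∂_2: C_2 → C_1 sends each 2-simplex [p,q,r] to [q,r] − [p,r] + [p,q]. For instance
  ∂STU = TU − SU + ST,
  ∂PQR = QR − PR + PQ.
As a 12×6 matrix over Z this has rank 6, with invariant factors (1,1,1,1,1,1).

Reading off H_k = ker ∂_k / im ∂_{k+1}:

  H_0: rank C_0 − rank ∂_1 = 6 − 5 = 1, and the invariant factors of ∂_1 are all 1, so H_0 ≅ Z.
  H_1: rank ker ∂_1 − rank ∂_2 = (12 − 5) − 6 = 1, and the invariant factors of ∂_2 are all 1, so H_1 ≅ Z.
  H_2: rank ker ∂_2 − rank ∂_3 = (6 − 6) − 0 = 0, and there is no ∂_3, so H_2 ≅ 0.

H_0 ≅ Z,  H_1 ≅ Z,  H_2 = 0.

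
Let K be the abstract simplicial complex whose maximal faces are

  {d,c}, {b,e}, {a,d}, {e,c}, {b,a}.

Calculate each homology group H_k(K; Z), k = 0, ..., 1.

H_0 ≅ Z,  H_1 ≅ Z.

Order the vertices as a < b < c < d < e. Listing each simplex with vertices in this order, K has dimension 1 with simplices:

  0-simplices (5): a, b, c, d, e
  1-simplices (5): ab, ad, be, cd, ce

so the chain groups are C_0 ≅ Z^5, C_1 ≅ Z^5.

The boundary map ∂_1: C_1 → C_0 sends each edge [p,q] (with p < q) to q − p.
This gives a 5×5 integer matrix of rank 4; reducing to Smith normal form yields diagonal entries (1,1,1,1).

Computing H_k = (kernel of ∂_k) / (image of ∂_{k+1}):

  H_0: rank C_0 − rank ∂_1 = 5 − 4 = 1, and the invariant factors of ∂_1 are all 1, so H_0 ≅ Z.
  H_1: rank ker ∂_1 − rank ∂_2 = (5 − 4) − 0 = 1, and there is no ∂_2, so H_1 ≅ Z.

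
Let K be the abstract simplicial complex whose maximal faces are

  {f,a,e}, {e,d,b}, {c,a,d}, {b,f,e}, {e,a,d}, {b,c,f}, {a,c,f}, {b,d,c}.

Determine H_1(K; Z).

Take the total order a < b < c < d < e < f on the vertex set. Then K (dimension 2) consists of the simplices:

  0-simplices (6): a, b, c, d, e, f
  1-simplices (12): ac, ad, ae, af, bc, bd, be, bf, cd, cf, de, ef
  2-simplices (8): acd, acf, ade, aef, bcd, bcf, bde, bef

so the chain groups are C_0 ≅ Z^6, C_1 ≅ Z^12, C_2 ≅ Z^8.

Boundary ∂_1: C_1 → C_0 sends each edge [p,q] (with p < q) to q − p.
The resulting 6×12 matrix has rank 5, and its Smith normal form has invariant factors (1,1,1,1,1).

The boundary map ∂_2: C_2 → C_1 acts by ∂[p,q,r] = [q,r] − [p,r] + [p,q]. For instance
  ∂aef = ef − af + ae,
  ∂bcd = cd − bd + bc.
As a 12×8 matrix over Z this has rank 7, with invariant factors (1,1,1,1,1,1,1).

Computing H_k = (kernel of ∂_k) / (image of ∂_{k+1}):

  H_1: rank ker ∂_1 − rank ∂_2 = (12 − 5) − 7 = 0, and the invariant factors of ∂_2 are all 1, so H_1 = 0.

H_1 = 0.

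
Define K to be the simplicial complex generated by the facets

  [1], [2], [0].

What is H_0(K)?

K has 3 vertices.
rank ∂_0 = 0, rank ∂_1 = 0 ⇒ b_0 = 3 − 0 − 0 = 3. So H_0 ≅ Z^3.

H_0 = Z^3.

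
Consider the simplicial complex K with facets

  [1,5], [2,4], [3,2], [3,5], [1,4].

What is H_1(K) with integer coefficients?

Take the total order 1 < 2 < 3 < 4 < 5 on the vertex set. Then K (dimension 1) consists of the simplices:

  0-simplices (5): [1], [2], [3], [4], [5]
  1-simplices (5): [1,4], [1,5], [2,3], [2,4], [3,5]

Hence C_0 ≅ Z^5, C_1 ≅ Z^5.

Boundary ∂_1: C_1 → C_0 sends each edge [p,q] (with p < q) to q − p. For instance
  ∂[2,4] = [4] − [2].
The resulting 5×5 matrix has rank 4, and its Smith normal form has invariant factors (1,1,1,1).

Now H_k = ker ∂_k / im ∂_{k+1}, so:

  H_1: rank ker ∂_1 − rank ∂_2 = (5 − 4) − 0 = 1, and there is no ∂_2, so H_1 = Z.

(K is a triangulation of the circle S^1.)

H_1 = Z.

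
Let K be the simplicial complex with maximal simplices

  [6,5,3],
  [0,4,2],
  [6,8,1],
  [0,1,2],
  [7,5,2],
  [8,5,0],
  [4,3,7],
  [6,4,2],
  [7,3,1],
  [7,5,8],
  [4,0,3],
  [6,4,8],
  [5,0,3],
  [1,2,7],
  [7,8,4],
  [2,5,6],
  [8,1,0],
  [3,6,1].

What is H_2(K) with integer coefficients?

H_2 ≅ Z.

We work with the vertex ordering 0 < 1 < 2 < 3 < 4 < 5 < 6 < 7 < 8. The simplices of K, each written with vertices in increasing order, are:

  0-simplices (9): [0], [1], [2], [3], [4], [5], [6], [7], [8]
  1-simplices (27): (27 of them)
  2-simplices (18): [0,1,2], [0,1,8], [0,2,4], [0,3,4], [0,3,5], [0,5,8], [1,2,7], [1,3,6], [1,3,7], [1,6,8], [2,4,6], [2,5,6], [2,5,7], [3,4,7], [3,5,6], [4,6,8], [4,7,8], [5,7,8]

Hence C_0 ≅ Z^9, C_1 ≅ Z^27, C_2 ≅ Z^18.

Boundary ∂_1: C_1 → C_0 maps an edge to its endpoints' difference, ∂[p,q] = q − p. For instance
  ∂[3,7] = [7] − [3].
The resulting 9×27 matrix has rank 8, and its Smith normal form has invariant factors (1,1,1,1,1,1,1,1).

∂_2: C_2 → C_1 maps a triangle to the signed sum of its edges. For instance
  ∂[2,5,6] = [5,6] − [2,6] + [2,5],
  ∂[0,3,4] = [3,4] − [0,4] + [0,3].
The resulting 27×18 matrix has rank 17, and its Smith normal form has invariant factors (1,1,1,1,1,1,1,1,1,1,1,1,1,1,1,1,1).

Computing H_k = (kernel of ∂_k) / (image of ∂_{k+1}):

  H_2: rank ker ∂_2 − rank ∂_3 = (18 − 17) − 0 = 1, and there is no ∂_3, so H_2 ≅ Z.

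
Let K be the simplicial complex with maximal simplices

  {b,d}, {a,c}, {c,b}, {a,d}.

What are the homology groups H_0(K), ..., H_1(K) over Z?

H_0 ≅ Z,  H_1 ≅ Z.

K has 4 vertices, 4 edges.
rank ∂_0 = 0, rank ∂_1 = 3 ⇒ b_0 = 4 − 0 − 3 = 1; all invariant factors of ∂_1 are 1 so no torsion. So H_0 ≅ Z.
rank ∂_1 = 3, rank ∂_2 = 0 ⇒ b_1 = 4 − 3 − 0 = 1. So H_1 ≅ Z.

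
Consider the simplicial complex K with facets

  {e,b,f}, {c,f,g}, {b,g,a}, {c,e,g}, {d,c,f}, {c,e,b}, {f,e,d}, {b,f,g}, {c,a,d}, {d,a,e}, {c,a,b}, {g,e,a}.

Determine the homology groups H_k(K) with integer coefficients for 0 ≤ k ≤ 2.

H_0 = Z,  H_1 = Z_2,  H_2 = 0.

Take the total order a < b < c < d < e < f < g on the vertex set. Then K (dimension 2) consists of the simplices:

  0-simplices (7): a, b, c, d, e, f, g
  1-simplices (18): ab, ac, ad, ae, ag, bc, be, bf, bg, cd, ce, cf, cg, de, df, ef, eg, fg
  2-simplices (12): abc, abg, acd, ade, aeg, bce, bef, bfg, cdf, ceg, cfg, def

so the chain groups are C_0 ≅ Z^7, C_1 ≅ Z^18, C_2 ≅ Z^12.

Boundary ∂_1: C_1 → C_0 sends each edge [p,q] (with p < q) to q − p. For instance
  ∂be = e − b.
As a 7×18 matrix over Z this has rank 6, with invariant factors (1,1,1,1,1,1).

The boundary map ∂_2: C_2 → C_1 sends each 2-simplex [p,q,r] to [q,r] − [p,r] + [p,q]. For instance
  ∂abc = bc − ac + ab,
  ∂cfg = fg − cg + cf.
As a 18×12 matrix over Z this has rank 12, with invariant factors (1,1,1,1,1,1,1,1,1,1,1,2).

Reading off H_k = ker ∂_k / im ∂_{k+1}:

  H_0: rank C_0 − rank ∂_1 = 7 − 6 = 1, and the invariant factors of ∂_1 are all 1, so H_0 ≅ Z.
  H_1: rank ker ∂_1 − rank ∂_2 = (18 − 6) − 12 = 0, and ∂_2 has invariant factor 2 > 1, so H_1 ≅ Z_2.
  H_2: rank ker ∂_2 − rank ∂_3 = (12 − 12) − 0 = 0, and there is no ∂_3, so H_2 ≅ 0.

As a check, the Euler characteristic is 7 − 18 + 12 = 1, which agrees with 1 − 0 + 0 = 1.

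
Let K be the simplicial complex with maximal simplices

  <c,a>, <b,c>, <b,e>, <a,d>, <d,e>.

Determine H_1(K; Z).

Take the total order a < b < c < d < e on the vertex set. Then K (dimension 1) consists of the simplices:

  0-simplices (5): a, b, c, d, e
  1-simplices (5): ac, ad, bc, be, de

so the chain groups are C_0 ≅ Z^5, C_1 ≅ Z^5.

The boundary map ∂_1: C_1 → C_0 is given by ∂[p,q] = [q] − [p]. For instance
  ∂ad = d − a.
The 5×5 boundary matrix has rank 4 and Smith normal form diag(1,1,1,1).

Reading off H_k = ker ∂_k / im ∂_{k+1}:

  H_1: rank ker ∂_1 − rank ∂_2 = (5 − 4) − 0 = 1, and there is no ∂_2, so H_1 ≅ Z.

(K is a triangulation of the circle S^1.)

H_1 = Z.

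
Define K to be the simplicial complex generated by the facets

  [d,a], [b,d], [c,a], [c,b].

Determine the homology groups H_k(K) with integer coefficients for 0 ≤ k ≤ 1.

H_0 ≅ Z,  H_1 ≅ Z.

Order the vertices as a < b < c < d. Listing each simplex with vertices in this order, K has dimension 1 with simplices:

  0-simplices (4): a, b, c, d
  1-simplices (4): ac, ad, bc, bd

so the chain groups are C_0 ≅ Z^4, C_1 ≅ Z^4.

∂_1: C_1 → C_0 sends each edge [p,q] (with p < q) to q − p. For instance
  ∂bc = c − b.
As a 4×4 matrix over Z this has rank 3, with invariant factors (1,1,1).

From H_k ≅ ker(∂_k) / im(∂_{k+1}) we obtain:

  H_0: rank C_0 − rank ∂_1 = 4 − 3 = 1, and the invariant factors of ∂_1 are all 1, so H_0 = Z.
  H_1: rank ker ∂_1 − rank ∂_2 = (4 − 3) − 0 = 1, and there is no ∂_2, so H_1 = Z.

As a check, the Euler characteristic is 4 − 4 = 0, which agrees with 1 − 1 = 0.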